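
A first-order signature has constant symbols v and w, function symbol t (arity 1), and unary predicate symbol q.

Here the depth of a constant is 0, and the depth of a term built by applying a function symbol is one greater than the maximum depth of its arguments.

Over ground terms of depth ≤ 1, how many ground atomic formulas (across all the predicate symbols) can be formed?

4

First count ground terms of depth ≤ 1.
Let N_k count ground terms of depth at most k. Each non-constant term of depth ≤ k is some function symbol applied to depth-≤(k−1) arguments, giving N_k = 2 + N_{k-1}.
N_0 = 2
N_1 = 2 + 2 = 4
So |H| = 4.
For each predicate symbol, the number of ground atoms is |H| raised to its arity; summing:
  q: 4
Total ground atoms: 4.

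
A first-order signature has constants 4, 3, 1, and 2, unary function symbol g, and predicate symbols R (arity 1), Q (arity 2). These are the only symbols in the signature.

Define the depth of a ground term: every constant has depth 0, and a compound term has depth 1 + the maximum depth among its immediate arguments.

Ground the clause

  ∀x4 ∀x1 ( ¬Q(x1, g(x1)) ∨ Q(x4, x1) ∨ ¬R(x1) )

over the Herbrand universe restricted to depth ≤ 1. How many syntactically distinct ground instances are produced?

Ground terms of depth ≤ 1:
  Let N_k count ground terms of depth at most k. Each non-constant term of depth ≤ k is some function symbol applied to depth-≤(k−1) arguments, giving N_k = 4 + N_{k-1}.
  N_0 = 4
  N_1 = 4 + 4 = 8
So there are 8 ground terms available for substitution.
The body mentions every one of the 2 quantified variables; since ground terms form a free algebra, no two substitutions collapse to the same formula.
Number of ground instances = 8^2 = 64.

64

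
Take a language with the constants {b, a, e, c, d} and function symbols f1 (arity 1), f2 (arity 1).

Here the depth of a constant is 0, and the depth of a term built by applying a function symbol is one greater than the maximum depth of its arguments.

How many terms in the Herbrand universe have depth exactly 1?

10

If N_k denotes the number of depth-≤k ground terms, the 5 constants give N_0 = 5, and each function symbol of arity r contributes N_{k-1}^r new terms at level k: N_k = 5 + N_{k-1} + N_{k-1}.
N_0 = 5
N_1 = 5 + 5 + 5 = 15
Terms of depth exactly 1: N_1 − N_0 = 15 − 5 = 10.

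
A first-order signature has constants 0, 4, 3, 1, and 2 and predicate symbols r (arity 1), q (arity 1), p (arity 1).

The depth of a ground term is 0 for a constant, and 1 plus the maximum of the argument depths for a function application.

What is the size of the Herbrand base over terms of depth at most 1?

First count ground terms of depth ≤ 1.
With no function symbols every ground term is a constant, so there are exactly 5 ground terms at every depth bound.
N_0 = 5
N_1 = 5
So |H| = 5.
For each predicate symbol, the number of ground atoms is |H| raised to its arity; summing:
  r: 5;  q: 5;  p: 5
Total ground atoms: 5 + 5 + 5 = 15.

15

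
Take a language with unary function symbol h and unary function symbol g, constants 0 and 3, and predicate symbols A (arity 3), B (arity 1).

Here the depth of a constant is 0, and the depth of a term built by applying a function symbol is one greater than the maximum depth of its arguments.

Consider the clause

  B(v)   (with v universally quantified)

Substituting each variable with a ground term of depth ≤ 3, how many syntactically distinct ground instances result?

Ground terms of depth ≤ 3:
  Write N_k for the number of ground terms of depth ≤ k. A term of depth ≤ k is either a constant or a function symbol applied to arguments of depth ≤ k−1, so N_k = 2 + N_{k-1} + N_{k-1}.
  N_0 = 2
  N_1 = 2 + 2 + 2 = 6
  N_2 = 2 + 6 + 6 = 14
  N_3 = 2 + 14 + 14 = 30
So there are 30 ground terms available for substitution.
There is 1 variable to instantiate (v),  occurring in at least one literal, so different choices give different ground instances.
Number of ground instances = 30.

30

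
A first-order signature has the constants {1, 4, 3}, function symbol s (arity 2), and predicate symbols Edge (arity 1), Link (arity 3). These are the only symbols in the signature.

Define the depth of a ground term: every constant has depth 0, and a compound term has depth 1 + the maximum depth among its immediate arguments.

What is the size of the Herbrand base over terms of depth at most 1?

First count ground terms of depth ≤ 1.
Let N_k = |{terms of depth ≤ k}|. Then N_0 = 3 and N_k = 3 + N_{k-1}^2 for k ≥ 1 (one summand per function symbol, arity giving the exponent).
N_0 = 3
N_1 = 3 + 3^2 = 12
Explicitly: 1, 4, 3, s(1, 1), s(1, 4), s(1, 3), s(4, 1), s(4, 4), s(4, 3), s(3, 1), s(3, 4), s(3, 3).
So |H| = 12.
A ground atom is a predicate applied to a tuple of terms from H, so the count is the sum over predicates of |H|^arity:
  Edge: 12;  Link: 12^3 = 1728
Total ground atoms: 12 + 1728 = 1740.

1740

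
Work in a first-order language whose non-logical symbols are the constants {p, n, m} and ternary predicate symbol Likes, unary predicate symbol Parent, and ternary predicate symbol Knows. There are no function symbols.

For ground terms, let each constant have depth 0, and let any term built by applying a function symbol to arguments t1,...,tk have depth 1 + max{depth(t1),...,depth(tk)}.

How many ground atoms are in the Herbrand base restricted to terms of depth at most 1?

57

First count ground terms of depth ≤ 1.
With no function symbols every ground term is a constant, so there are exactly 3 ground terms at every depth bound.
N_0 = 3
N_1 = 3
Explicitly: p, n, m.
So |H| = 3.
Each predicate of arity r yields |H|^r ground atoms (one per choice of an r-tuple from H):
  Likes: 3^3 = 27;  Parent: 3;  Knows: 3^3 = 27
Total ground atoms: 27 + 3 + 27 = 57.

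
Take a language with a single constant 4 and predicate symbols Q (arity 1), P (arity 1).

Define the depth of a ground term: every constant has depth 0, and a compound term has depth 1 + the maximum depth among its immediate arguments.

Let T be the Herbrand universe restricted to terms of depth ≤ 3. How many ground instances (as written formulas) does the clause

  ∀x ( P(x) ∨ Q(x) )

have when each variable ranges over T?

1

Ground terms of depth ≤ 3:
  With no function symbols every ground term is a constant, so there is exactly 1 ground term at every depth bound.
  N_0 = 1
  N_1 = 1
  N_2 = 1
  N_3 = 1
So there is exactly 1 ground term available for substitution.
The clause has 1 distinct variable (x), which appears in the body. In the free term algebra distinct substitutions yield syntactically distinct ground instances.
Number of ground instances = 1.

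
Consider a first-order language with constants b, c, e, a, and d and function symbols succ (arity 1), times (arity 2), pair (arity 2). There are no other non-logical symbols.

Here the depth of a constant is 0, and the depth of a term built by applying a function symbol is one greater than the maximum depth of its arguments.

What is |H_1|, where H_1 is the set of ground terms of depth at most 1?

Let N_k count ground terms of depth at most k. Each non-constant term of depth ≤ k is some function symbol applied to depth-≤(k−1) arguments, giving N_k = 5 + N_{k-1} + N_{k-1}^2 + N_{k-1}^2.
N_0 = 5
N_1 = 5 + 5 + 5^2 + 5^2 = 60

60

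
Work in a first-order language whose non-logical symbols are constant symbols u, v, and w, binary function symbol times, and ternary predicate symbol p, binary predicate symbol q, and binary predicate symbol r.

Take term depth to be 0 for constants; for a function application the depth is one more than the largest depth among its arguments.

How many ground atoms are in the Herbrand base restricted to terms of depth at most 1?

2016

First count ground terms of depth ≤ 1.
If N_k denotes the number of depth-≤k ground terms, the 3 constants give N_0 = 3, and each function symbol of arity r contributes N_{k-1}^r new terms at level k: N_k = 3 + N_{k-1}^2.
N_0 = 3
N_1 = 3 + 3^2 = 12
So |H| = 12.
Ground atoms are formed by filling each argument slot of a predicate with a term from H, so an r-ary predicate gives |H|^r atoms:
  p: 12^3 = 1728;  q: 12^2 = 144;  r: 12^2 = 144
Total ground atoms: 1728 + 144 + 144 = 2016.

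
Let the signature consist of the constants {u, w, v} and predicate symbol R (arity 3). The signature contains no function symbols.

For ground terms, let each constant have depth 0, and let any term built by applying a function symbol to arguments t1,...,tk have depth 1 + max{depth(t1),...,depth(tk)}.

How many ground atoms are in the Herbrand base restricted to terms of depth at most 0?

First count ground terms of depth ≤ 0.
With no function symbols every ground term is a constant, so there are exactly 3 ground terms at every depth bound.
N_0 = 3
Explicitly: u, w, v.
So |H| = 3.
Ground atoms are formed by filling each argument slot of a predicate with a term from H, so an r-ary predicate gives |H|^r atoms:
  R: 3^3 = 27
Total ground atoms: 27.

27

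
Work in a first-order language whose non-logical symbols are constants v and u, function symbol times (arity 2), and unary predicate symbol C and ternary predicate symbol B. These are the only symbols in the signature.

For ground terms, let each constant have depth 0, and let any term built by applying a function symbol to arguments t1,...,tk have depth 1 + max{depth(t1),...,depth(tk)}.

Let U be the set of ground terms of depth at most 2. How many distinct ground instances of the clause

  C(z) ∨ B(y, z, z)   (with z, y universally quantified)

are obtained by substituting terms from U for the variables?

1444

Ground terms of depth ≤ 2:
  Write N_k for the number of ground terms of depth ≤ k. A term of depth ≤ k is either a constant or a function symbol applied to arguments of depth ≤ k−1, so N_k = 2 + N_{k-1}^2.
  N_0 = 2
  N_1 = 2 + 2^2 = 6
  N_2 = 2 + 6^2 = 38
So there are 38 ground terms available for substitution.
Each of z, y ranges independently over the available ground terms, and distinct assignments produce distinct instances.
Number of ground instances = 38^2 = 1444.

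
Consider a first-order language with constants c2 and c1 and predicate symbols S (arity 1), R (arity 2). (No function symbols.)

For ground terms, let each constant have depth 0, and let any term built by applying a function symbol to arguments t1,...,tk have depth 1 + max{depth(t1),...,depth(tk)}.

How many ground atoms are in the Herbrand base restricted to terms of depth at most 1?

First count ground terms of depth ≤ 1.
With no function symbols every ground term is a constant, so there are exactly 2 ground terms at every depth bound.
N_0 = 2
N_1 = 2
Explicitly: c2, c1.
So |H| = 2.
Each predicate of arity r yields |H|^r ground atoms (one per choice of an r-tuple from H):
  S: 2;  R: 2^2 = 4
Total ground atoms: 2 + 4 = 6.

6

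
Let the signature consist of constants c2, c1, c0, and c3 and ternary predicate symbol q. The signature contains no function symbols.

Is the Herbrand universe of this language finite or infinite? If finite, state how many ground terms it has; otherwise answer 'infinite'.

4

There are no function symbols, so every ground term is one of the 4 constants.
The Herbrand universe is {c2, c1, c0, c3}, which is finite with 4 elements.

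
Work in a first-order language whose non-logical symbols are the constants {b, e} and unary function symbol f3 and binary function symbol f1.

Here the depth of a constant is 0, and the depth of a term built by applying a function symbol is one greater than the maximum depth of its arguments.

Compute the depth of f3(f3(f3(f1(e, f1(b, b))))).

5

depth(f1(b, b)) = 1 + max(0, 0) = 1
depth(f1(e, f1(b, b))) = 1 + max(0, 1) = 2
depth(f3(f1(e, f1(b, b)))) = 1 + depth(f1(e, f1(b, b))) = 1 + 2 = 3
depth(f3(f3(f1(e, f1(b, b))))) = 1 + depth(f3(f1(e, f1(b, b)))) = 1 + 3 = 4
depth(f3(f3(f3(f1(e, f1(b, b)))))) = 1 + depth(f3(f3(f1(e, f1(b, b))))) = 1 + 4 = 5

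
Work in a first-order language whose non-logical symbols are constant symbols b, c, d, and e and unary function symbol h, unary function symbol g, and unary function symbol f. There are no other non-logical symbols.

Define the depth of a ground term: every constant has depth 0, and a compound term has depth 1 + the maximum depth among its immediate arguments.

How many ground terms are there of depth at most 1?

Write N_k for the number of ground terms of depth ≤ k. A term of depth ≤ k is either a constant or a function symbol applied to arguments of depth ≤ k−1, so N_k = 4 + N_{k-1} + N_{k-1} + N_{k-1}.
N_0 = 4
N_1 = 4 + 4 + 4 + 4 = 16

16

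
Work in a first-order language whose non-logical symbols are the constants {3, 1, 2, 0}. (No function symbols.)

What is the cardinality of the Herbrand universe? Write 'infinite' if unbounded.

There are no function symbols, so every ground term is one of the 4 constants.
The Herbrand universe is {3, 1, 2, 0}, which is finite with 4 elements.

4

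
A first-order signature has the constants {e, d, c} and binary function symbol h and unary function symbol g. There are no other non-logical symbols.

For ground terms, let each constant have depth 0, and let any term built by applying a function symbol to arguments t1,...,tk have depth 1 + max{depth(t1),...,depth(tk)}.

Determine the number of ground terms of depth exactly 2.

Write N_k for the number of ground terms of depth ≤ k. A term of depth ≤ k is either a constant or a function symbol applied to arguments of depth ≤ k−1, so N_k = 3 + N_{k-1}^2 + N_{k-1}.
N_0 = 3
N_1 = 3 + 3^2 + 3 = 15
N_2 = 3 + 15^2 + 15 = 243
Terms of depth exactly 2: N_2 − N_1 = 243 − 15 = 228.

228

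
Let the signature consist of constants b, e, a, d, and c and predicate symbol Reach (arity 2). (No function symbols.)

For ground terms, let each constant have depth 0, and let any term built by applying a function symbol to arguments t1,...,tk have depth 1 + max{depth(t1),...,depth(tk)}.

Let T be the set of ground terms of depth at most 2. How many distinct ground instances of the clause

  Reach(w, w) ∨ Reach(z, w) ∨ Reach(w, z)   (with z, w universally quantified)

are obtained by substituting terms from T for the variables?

25

Ground terms of depth ≤ 2:
  With no function symbols every ground term is a constant, so there are exactly 5 ground terms at every depth bound.
  N_0 = 5
  N_1 = 5
  N_2 = 5
  Explicitly: b, e, a, d, c.
So there are 5 ground terms available for substitution.
There are 2 variables to instantiate (z, w), each occurring in at least one literal, so different choices give different ground instances.
Number of ground instances = 5^2 = 25.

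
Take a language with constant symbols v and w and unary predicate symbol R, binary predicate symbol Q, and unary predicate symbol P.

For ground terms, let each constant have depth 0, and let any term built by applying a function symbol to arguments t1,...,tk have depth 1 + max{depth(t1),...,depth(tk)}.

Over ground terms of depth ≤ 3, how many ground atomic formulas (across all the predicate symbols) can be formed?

First count ground terms of depth ≤ 3.
With no function symbols every ground term is a constant, so there are exactly 2 ground terms at every depth bound.
N_0 = 2
N_1 = 2
N_2 = 2
N_3 = 2
Explicitly: v, w.
So |H| = 2.
For each predicate symbol, the number of ground atoms is |H| raised to its arity; summing:
  R: 2;  Q: 2^2 = 4;  P: 2
Total ground atoms: 2 + 4 + 2 = 8.

8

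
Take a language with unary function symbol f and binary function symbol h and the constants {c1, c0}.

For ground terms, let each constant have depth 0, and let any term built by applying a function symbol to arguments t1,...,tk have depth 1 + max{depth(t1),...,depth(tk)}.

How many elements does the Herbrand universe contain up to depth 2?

74

If N_k denotes the number of depth-≤k ground terms, the 2 constants give N_0 = 2, and each function symbol of arity r contributes N_{k-1}^r new terms at level k: N_k = 2 + N_{k-1} + N_{k-1}^2.
N_0 = 2
N_1 = 2 + 2 + 2^2 = 8
N_2 = 2 + 8 + 8^2 = 74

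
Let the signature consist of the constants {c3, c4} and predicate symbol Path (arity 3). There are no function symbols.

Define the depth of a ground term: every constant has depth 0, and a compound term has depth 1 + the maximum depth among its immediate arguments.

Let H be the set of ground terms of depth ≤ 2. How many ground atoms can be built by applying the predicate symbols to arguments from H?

First count ground terms of depth ≤ 2.
With no function symbols every ground term is a constant, so there are exactly 2 ground terms at every depth bound.
N_0 = 2
N_1 = 2
N_2 = 2
Explicitly: c3, c4.
So |H| = 2.
A ground atom is a predicate applied to a tuple of terms from H, so the count is the sum over predicates of |H|^arity:
  Path: 2^3 = 8
Total ground atoms: 8.

8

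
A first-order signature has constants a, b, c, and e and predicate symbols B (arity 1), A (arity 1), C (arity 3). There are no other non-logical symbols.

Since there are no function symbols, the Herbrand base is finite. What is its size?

With no function symbols, the Herbrand universe is just the 4 constants.
Ground atoms per predicate: B: 4, A: 4, C: 4^3 = 64.
Herbrand base size = 4 + 4 + 64 = 72.

72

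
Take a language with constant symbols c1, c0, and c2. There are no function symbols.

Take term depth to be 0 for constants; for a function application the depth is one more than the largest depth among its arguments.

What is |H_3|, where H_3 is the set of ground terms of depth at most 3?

3

With no function symbols every ground term is a constant, so there are exactly 3 ground terms at every depth bound.
N_0 = 3
N_1 = 3
N_2 = 3
N_3 = 3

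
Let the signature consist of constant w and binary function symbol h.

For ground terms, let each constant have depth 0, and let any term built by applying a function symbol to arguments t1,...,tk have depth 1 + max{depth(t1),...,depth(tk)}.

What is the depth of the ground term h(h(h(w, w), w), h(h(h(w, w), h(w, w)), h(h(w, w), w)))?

4

depth(h(w, w)) = 1 + max(0, 0) = 1
depth(h(h(w, w), w)) = 1 + max(1, 0) = 2
depth(h(h(w, w), h(w, w))) = 1 + max(1, 1) = 2
depth(h(h(h(w, w), h(w, w)), h(h(w, w), w))) = 1 + max(2, 2) = 3
depth(h(h(h(w, w), w), h(h(h(w, w), h(w, w)), h(h(w, w), w)))) = 1 + max(2, 3) = 4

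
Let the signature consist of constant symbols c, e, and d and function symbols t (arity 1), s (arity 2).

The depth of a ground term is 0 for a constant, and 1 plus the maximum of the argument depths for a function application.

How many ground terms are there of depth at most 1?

15

Write N_k for the number of ground terms of depth ≤ k. A term of depth ≤ k is either a constant or a function symbol applied to arguments of depth ≤ k−1, so N_k = 3 + N_{k-1} + N_{k-1}^2.
N_0 = 3
N_1 = 3 + 3 + 3^2 = 15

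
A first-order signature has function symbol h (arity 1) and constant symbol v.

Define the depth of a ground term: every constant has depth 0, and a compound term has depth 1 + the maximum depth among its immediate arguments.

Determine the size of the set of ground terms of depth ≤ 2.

3

Let N_k = |{terms of depth ≤ k}|. Then N_0 = 1 and N_k = 1 + N_{k-1} for k ≥ 1 (one summand per function symbol, arity giving the exponent).
N_0 = 1
N_1 = 1 + 1 = 2
N_2 = 1 + 2 = 3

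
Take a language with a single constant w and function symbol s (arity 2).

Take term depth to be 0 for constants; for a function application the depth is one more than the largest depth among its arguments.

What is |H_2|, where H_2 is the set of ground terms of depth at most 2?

Write N_k for the number of ground terms of depth ≤ k. A term of depth ≤ k is either a constant or a function symbol applied to arguments of depth ≤ k−1, so N_k = 1 + N_{k-1}^2.
N_0 = 1
N_1 = 1 + 1^2 = 2
N_2 = 1 + 2^2 = 5
Explicitly: w, s(w, w), s(w, s(w, w)), s(s(w, w), w), s(s(w, w), s(w, w)).

5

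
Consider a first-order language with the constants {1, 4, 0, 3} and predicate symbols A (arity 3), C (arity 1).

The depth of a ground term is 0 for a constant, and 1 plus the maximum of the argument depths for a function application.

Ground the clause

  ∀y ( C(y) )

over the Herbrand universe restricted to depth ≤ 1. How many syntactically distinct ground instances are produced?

4

Ground terms of depth ≤ 1:
  With no function symbols every ground term is a constant, so there are exactly 4 ground terms at every depth bound.
  N_0 = 4
  N_1 = 4
  Explicitly: 1, 4, 0, 3.
So there are 4 ground terms available for substitution.
There is 1 variable to instantiate (y),  occurring in at least one literal, so different choices give different ground instances.
Number of ground instances = 4.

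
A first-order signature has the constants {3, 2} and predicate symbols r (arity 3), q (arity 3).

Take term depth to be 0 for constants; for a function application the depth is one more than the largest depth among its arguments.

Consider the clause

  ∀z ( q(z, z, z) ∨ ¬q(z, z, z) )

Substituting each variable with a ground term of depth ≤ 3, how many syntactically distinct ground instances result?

2

Ground terms of depth ≤ 3:
  With no function symbols every ground term is a constant, so there are exactly 2 ground terms at every depth bound.
  N_0 = 2
  N_1 = 2
  N_2 = 2
  N_3 = 2
So there are 2 ground terms available for substitution.
The clause has 1 distinct variable (z), which appears in the body. In the free term algebra distinct substitutions yield syntactically distinct ground instances.
Number of ground instances = 2.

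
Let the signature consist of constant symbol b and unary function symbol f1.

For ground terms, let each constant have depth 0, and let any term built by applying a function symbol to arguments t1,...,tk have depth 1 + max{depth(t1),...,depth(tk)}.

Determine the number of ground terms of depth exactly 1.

1

Write N_k for the number of ground terms of depth ≤ k. A term of depth ≤ k is either a constant or a function symbol applied to arguments of depth ≤ k−1, so N_k = 1 + N_{k-1}.
N_0 = 1
N_1 = 1 + 1 = 2
Terms of depth exactly 1: N_1 − N_0 = 2 − 1 = 1.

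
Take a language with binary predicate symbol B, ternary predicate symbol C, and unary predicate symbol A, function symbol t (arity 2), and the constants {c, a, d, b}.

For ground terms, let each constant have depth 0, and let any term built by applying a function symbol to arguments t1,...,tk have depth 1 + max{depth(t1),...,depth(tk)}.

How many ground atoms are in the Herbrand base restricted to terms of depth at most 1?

8420

First count ground terms of depth ≤ 1.
Write N_k for the number of ground terms of depth ≤ k. A term of depth ≤ k is either a constant or a function symbol applied to arguments of depth ≤ k−1, so N_k = 4 + N_{k-1}^2.
N_0 = 4
N_1 = 4 + 4^2 = 20
So |H| = 20.
Ground atoms are formed by filling each argument slot of a predicate with a term from H, so an r-ary predicate gives |H|^r atoms:
  B: 20^2 = 400;  C: 20^3 = 8000;  A: 20
Total ground atoms: 400 + 8000 + 20 = 8420.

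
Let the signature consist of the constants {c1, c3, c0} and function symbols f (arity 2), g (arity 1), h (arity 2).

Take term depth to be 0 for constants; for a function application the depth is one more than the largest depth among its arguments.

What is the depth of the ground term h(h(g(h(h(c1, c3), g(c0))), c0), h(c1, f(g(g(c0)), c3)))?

5

depth(h(c1, c3)) = 1 + max(0, 0) = 1
depth(g(c0)) = 1 + depth(c0) = 1 + 0 = 1
depth(h(h(c1, c3), g(c0))) = 1 + max(1, 1) = 2
depth(g(h(h(c1, c3), g(c0)))) = 1 + depth(h(h(c1, c3), g(c0))) = 1 + 2 = 3
depth(h(g(h(h(c1, c3), g(c0))), c0)) = 1 + max(3, 0) = 4
depth(g(g(c0))) = 1 + depth(g(c0)) = 1 + 1 = 2
depth(f(g(g(c0)), c3)) = 1 + max(2, 0) = 3
depth(h(c1, f(g(g(c0)), c3))) = 1 + max(0, 3) = 4
depth(h(h(g(h(h(c1, c3), g(c0))), c0), h(c1, f(g(g(c0)), c3)))) = 1 + max(4, 4) = 5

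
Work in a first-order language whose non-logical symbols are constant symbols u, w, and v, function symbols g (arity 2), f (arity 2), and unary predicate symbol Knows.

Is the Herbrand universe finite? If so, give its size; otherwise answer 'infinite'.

The signature has at least one function symbol (g, arity 2) and at least one constant (u).
Iterating g gives infinitely many distinct ground terms: u, g(u, u), g(g(u, u), g(u, u)), ...
So the Herbrand universe is infinite.

infinite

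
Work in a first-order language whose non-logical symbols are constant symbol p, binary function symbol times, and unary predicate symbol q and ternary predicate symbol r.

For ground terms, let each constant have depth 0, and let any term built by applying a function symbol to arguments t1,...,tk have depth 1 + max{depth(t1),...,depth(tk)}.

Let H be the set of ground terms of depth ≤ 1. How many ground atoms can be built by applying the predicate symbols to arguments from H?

10

First count ground terms of depth ≤ 1.
Write N_k for the number of ground terms of depth ≤ k. A term of depth ≤ k is either a constant or a function symbol applied to arguments of depth ≤ k−1, so N_k = 1 + N_{k-1}^2.
N_0 = 1
N_1 = 1 + 1^2 = 2
Explicitly: p, times(p, p).
So |H| = 2.
For each predicate symbol, the number of ground atoms is |H| raised to its arity; summing:
  q: 2;  r: 2^3 = 8
Total ground atoms: 2 + 8 = 10.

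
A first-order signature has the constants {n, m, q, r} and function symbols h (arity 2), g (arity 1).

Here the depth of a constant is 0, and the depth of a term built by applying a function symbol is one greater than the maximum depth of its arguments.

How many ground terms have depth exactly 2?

580

Write N_k for the number of ground terms of depth ≤ k. A term of depth ≤ k is either a constant or a function symbol applied to arguments of depth ≤ k−1, so N_k = 4 + N_{k-1}^2 + N_{k-1}.
N_0 = 4
N_1 = 4 + 4^2 + 4 = 24
N_2 = 4 + 24^2 + 24 = 604
Terms of depth exactly 2: N_2 − N_1 = 604 − 24 = 580.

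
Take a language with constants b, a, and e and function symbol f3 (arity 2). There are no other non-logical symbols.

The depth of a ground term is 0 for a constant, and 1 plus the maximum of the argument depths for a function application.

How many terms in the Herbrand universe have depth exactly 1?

Count level by level. With function symbols f3/2, the terms of depth ≤ k are the 3 constants together with each function applied to depth-≤(k−1) tuples, so N_k = 3 + N_{k-1}^2.
N_0 = 3
N_1 = 3 + 3^2 = 12
Terms of depth exactly 1: N_1 − N_0 = 12 − 3 = 9.

9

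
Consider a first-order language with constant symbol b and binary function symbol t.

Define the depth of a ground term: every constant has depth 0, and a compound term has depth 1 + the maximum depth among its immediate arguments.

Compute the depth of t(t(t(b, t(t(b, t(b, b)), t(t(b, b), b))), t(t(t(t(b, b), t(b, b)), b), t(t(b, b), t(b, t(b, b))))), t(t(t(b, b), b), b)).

6

depth(t(b, b)) = 1 + max(0, 0) = 1
depth(t(b, t(b, b))) = 1 + max(0, 1) = 2
depth(t(t(b, b), b)) = 1 + max(1, 0) = 2
depth(t(t(b, t(b, b)), t(t(b, b), b))) = 1 + max(2, 2) = 3
depth(t(b, t(t(b, t(b, b)), t(t(b, b), b)))) = 1 + max(0, 3) = 4
depth(t(t(b, b), t(b, b))) = 1 + max(1, 1) = 2
depth(t(t(t(b, b), t(b, b)), b)) = 1 + max(2, 0) = 3
depth(t(t(b, b), t(b, t(b, b)))) = 1 + max(1, 2) = 3
depth(t(t(t(t(b, b), t(b, b)), b), t(t(b, b), t(b, t(b, b))))) = 1 + max(3, 3) = 4
depth(t(t(b, t(t(b, t(b, b)), t(t(b, b), b))), t(t(t(t(b, b), t(b, b)), b), t(t(b, b), t(b, t(b, b)))))) = 1 + max(4, 4) = 5
depth(t(t(t(b, b), b), b)) = 1 + max(2, 0) = 3
depth(t(t(t(b, t(t(b, t(b, b)), t(t(b, b), b))), t(t(t(t(b, b), t(b, b)), b), t(t(b, b), t(b, t(b, b))))), t(t(t(b, b), b), b))) = 1 + max(5, 3) = 6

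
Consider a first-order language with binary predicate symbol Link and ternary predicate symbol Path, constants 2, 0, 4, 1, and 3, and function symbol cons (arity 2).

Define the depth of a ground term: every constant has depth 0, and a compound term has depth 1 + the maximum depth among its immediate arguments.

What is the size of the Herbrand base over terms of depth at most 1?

First count ground terms of depth ≤ 1.
Let N_k count ground terms of depth at most k. Each non-constant term of depth ≤ k is some function symbol applied to depth-≤(k−1) arguments, giving N_k = 5 + N_{k-1}^2.
N_0 = 5
N_1 = 5 + 5^2 = 30
So |H| = 30.
Ground atoms are formed by filling each argument slot of a predicate with a term from H, so an r-ary predicate gives |H|^r atoms:
  Link: 30^2 = 900;  Path: 30^3 = 27000
Total ground atoms: 900 + 27000 = 27900.

27900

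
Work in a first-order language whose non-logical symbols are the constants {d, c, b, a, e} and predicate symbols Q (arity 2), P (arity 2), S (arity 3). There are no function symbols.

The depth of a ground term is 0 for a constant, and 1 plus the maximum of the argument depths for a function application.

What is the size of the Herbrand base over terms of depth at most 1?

First count ground terms of depth ≤ 1.
With no function symbols every ground term is a constant, so there are exactly 5 ground terms at every depth bound.
N_0 = 5
N_1 = 5
Explicitly: d, c, b, a, e.
So |H| = 5.
For each predicate symbol, the number of ground atoms is |H| raised to its arity; summing:
  Q: 5^2 = 25;  P: 5^2 = 25;  S: 5^3 = 125
Total ground atoms: 25 + 25 + 125 = 175.

175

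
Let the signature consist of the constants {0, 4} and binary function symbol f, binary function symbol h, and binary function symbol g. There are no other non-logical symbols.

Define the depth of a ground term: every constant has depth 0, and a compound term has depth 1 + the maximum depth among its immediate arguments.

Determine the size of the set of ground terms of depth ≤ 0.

If N_k denotes the number of depth-≤k ground terms, the 2 constants give N_0 = 2, and each function symbol of arity r contributes N_{k-1}^r new terms at level k: N_k = 2 + N_{k-1}^2 + N_{k-1}^2 + N_{k-1}^2.
N_0 = 2
Explicitly: 0, 4.

2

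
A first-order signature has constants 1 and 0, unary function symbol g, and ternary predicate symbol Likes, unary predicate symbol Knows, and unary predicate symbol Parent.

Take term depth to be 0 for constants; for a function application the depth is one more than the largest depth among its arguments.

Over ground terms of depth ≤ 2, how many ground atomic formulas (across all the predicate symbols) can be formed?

228

First count ground terms of depth ≤ 2.
Let N_k count ground terms of depth at most k. Each non-constant term of depth ≤ k is some function symbol applied to depth-≤(k−1) arguments, giving N_k = 2 + N_{k-1}.
N_0 = 2
N_1 = 2 + 2 = 4
N_2 = 2 + 4 = 6
So |H| = 6.
A ground atom is a predicate applied to a tuple of terms from H, so the count is the sum over predicates of |H|^arity:
  Likes: 6^3 = 216;  Knows: 6;  Parent: 6
Total ground atoms: 216 + 6 + 6 = 228.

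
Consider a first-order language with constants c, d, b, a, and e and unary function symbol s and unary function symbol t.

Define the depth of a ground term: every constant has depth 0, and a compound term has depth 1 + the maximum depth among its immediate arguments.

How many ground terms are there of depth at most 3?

Let N_k count ground terms of depth at most k. Each non-constant term of depth ≤ k is some function symbol applied to depth-≤(k−1) arguments, giving N_k = 5 + N_{k-1} + N_{k-1}.
N_0 = 5
N_1 = 5 + 5 + 5 = 15
N_2 = 5 + 15 + 15 = 35
N_3 = 5 + 35 + 35 = 75

75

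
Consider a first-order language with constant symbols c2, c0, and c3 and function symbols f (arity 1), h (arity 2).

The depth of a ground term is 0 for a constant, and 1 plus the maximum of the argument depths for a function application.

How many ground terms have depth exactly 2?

228

Count level by level. With function symbols f/1, h/2, the terms of depth ≤ k are the 3 constants together with each function applied to depth-≤(k−1) tuples, so N_k = 3 + N_{k-1} + N_{k-1}^2.
N_0 = 3
N_1 = 3 + 3 + 3^2 = 15
N_2 = 3 + 15 + 15^2 = 243
Terms of depth exactly 2: N_2 − N_1 = 243 − 15 = 228.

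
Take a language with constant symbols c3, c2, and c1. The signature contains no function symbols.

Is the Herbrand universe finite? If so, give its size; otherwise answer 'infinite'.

There are no function symbols, so every ground term is one of the 3 constants.
The Herbrand universe is {c3, c2, c1}, which is finite with 3 elements.

3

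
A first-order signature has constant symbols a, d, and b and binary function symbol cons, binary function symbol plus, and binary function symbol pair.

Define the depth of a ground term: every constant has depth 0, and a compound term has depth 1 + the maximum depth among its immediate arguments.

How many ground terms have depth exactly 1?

Write N_k for the number of ground terms of depth ≤ k. A term of depth ≤ k is either a constant or a function symbol applied to arguments of depth ≤ k−1, so N_k = 3 + N_{k-1}^2 + N_{k-1}^2 + N_{k-1}^2.
N_0 = 3
N_1 = 3 + 3^2 + 3^2 + 3^2 = 30
Terms of depth exactly 1: N_1 − N_0 = 30 − 3 = 27.

27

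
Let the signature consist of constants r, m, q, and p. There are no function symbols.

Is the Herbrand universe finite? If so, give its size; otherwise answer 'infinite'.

4

There are no function symbols, so every ground term is one of the 4 constants.
The Herbrand universe is {r, m, q, p}, which is finite with 4 elements.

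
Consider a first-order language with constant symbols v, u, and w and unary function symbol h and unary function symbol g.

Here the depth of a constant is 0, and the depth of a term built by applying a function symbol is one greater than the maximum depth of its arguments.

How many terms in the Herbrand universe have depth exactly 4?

If N_k denotes the number of depth-≤k ground terms, the 3 constants give N_0 = 3, and each function symbol of arity r contributes N_{k-1}^r new terms at level k: N_k = 3 + N_{k-1} + N_{k-1}.
N_0 = 3
N_1 = 3 + 3 + 3 = 9
N_2 = 3 + 9 + 9 = 21
N_3 = 3 + 21 + 21 = 45
N_4 = 3 + 45 + 45 = 93
Terms of depth exactly 4: N_4 − N_3 = 93 − 45 = 48.

48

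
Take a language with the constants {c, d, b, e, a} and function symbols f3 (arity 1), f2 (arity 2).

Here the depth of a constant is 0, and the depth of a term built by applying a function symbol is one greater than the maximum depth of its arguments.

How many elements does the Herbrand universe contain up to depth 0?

If N_k denotes the number of depth-≤k ground terms, the 5 constants give N_0 = 5, and each function symbol of arity r contributes N_{k-1}^r new terms at level k: N_k = 5 + N_{k-1} + N_{k-1}^2.
N_0 = 5
Explicitly: c, d, b, e, a.

5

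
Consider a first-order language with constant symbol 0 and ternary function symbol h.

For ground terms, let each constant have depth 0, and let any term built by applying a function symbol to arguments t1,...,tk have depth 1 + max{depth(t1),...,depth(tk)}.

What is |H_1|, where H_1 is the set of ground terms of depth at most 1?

2

Let N_k = |{terms of depth ≤ k}|. Then N_0 = 1 and N_k = 1 + N_{k-1}^3 for k ≥ 1 (one summand per function symbol, arity giving the exponent).
N_0 = 1
N_1 = 1 + 1^3 = 2
Explicitly: 0, h(0, 0, 0).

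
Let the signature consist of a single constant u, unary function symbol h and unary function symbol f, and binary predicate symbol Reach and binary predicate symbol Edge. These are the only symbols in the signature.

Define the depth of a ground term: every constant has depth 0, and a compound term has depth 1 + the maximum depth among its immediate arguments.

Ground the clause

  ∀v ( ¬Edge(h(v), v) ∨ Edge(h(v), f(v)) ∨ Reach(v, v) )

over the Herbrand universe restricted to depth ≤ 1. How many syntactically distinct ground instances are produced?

Ground terms of depth ≤ 1:
  Count level by level. With function symbols h/1, f/1, the terms of depth ≤ k are the 1 constant together with each function applied to depth-≤(k−1) tuples, so N_k = 1 + N_{k-1} + N_{k-1}.
  N_0 = 1
  N_1 = 1 + 1 + 1 = 3
So there are 3 ground terms available for substitution.
There is 1 variable to instantiate (v),  occurring in at least one literal, so different choices give different ground instances.
Number of ground instances = 3.

3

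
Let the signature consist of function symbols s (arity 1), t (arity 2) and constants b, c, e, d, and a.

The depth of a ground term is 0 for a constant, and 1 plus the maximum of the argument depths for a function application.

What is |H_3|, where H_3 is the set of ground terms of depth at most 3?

1601495

Write N_k for the number of ground terms of depth ≤ k. A term of depth ≤ k is either a constant or a function symbol applied to arguments of depth ≤ k−1, so N_k = 5 + N_{k-1} + N_{k-1}^2.
N_0 = 5
N_1 = 5 + 5 + 5^2 = 35
N_2 = 5 + 35 + 35^2 = 1265
N_3 = 5 + 1265 + 1265^2 = 1601495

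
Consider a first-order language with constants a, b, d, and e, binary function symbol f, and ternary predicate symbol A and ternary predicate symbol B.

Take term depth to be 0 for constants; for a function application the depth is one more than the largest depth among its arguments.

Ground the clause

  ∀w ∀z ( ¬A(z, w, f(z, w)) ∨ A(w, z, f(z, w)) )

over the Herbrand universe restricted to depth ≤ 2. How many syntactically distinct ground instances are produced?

163216

Ground terms of depth ≤ 2:
  If N_k denotes the number of depth-≤k ground terms, the 4 constants give N_0 = 4, and each function symbol of arity r contributes N_{k-1}^r new terms at level k: N_k = 4 + N_{k-1}^2.
  N_0 = 4
  N_1 = 4 + 4^2 = 20
  N_2 = 4 + 20^2 = 404
So there are 404 ground terms available for substitution.
The body mentions every one of the 2 quantified variables; since ground terms form a free algebra, no two substitutions collapse to the same formula.
Number of ground instances = 404^2 = 163216.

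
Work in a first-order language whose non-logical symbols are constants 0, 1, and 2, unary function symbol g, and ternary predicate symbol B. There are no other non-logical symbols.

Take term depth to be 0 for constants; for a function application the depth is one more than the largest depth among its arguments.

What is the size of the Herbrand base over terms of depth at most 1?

216

First count ground terms of depth ≤ 1.
Count level by level. With function symbols g/1, the terms of depth ≤ k are the 3 constants together with each function applied to depth-≤(k−1) tuples, so N_k = 3 + N_{k-1}.
N_0 = 3
N_1 = 3 + 3 = 6
So |H| = 6.
A ground atom is a predicate applied to a tuple of terms from H, so the count is the sum over predicates of |H|^arity:
  B: 6^3 = 216
Total ground atoms: 216.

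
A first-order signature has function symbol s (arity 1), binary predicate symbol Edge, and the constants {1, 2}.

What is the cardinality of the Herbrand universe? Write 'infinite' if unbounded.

The signature has at least one function symbol (s, arity 1) and at least one constant (1).
Iterating s gives infinitely many distinct ground terms: 1, s(1), s(s(1)), ...
So the Herbrand universe is infinite.

infinite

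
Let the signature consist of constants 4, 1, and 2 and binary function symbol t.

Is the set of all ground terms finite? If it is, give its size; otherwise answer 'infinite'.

The signature has at least one function symbol (t, arity 2) and at least one constant (4).
Iterating t gives infinitely many distinct ground terms: 4, t(4, 4), t(t(4, 4), t(4, 4)), ...
So the Herbrand universe is infinite.

infinite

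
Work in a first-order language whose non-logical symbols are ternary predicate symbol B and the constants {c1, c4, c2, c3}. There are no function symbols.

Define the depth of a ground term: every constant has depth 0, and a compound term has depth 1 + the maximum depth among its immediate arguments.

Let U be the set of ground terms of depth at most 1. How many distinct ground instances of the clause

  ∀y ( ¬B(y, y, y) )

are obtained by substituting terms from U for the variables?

4

Ground terms of depth ≤ 1:
  With no function symbols every ground term is a constant, so there are exactly 4 ground terms at every depth bound.
  N_0 = 4
  N_1 = 4
So there are 4 ground terms available for substitution.
The variable y ranges independently over the available ground terms, and distinct assignments produce distinct instances.
Number of ground instances = 4.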